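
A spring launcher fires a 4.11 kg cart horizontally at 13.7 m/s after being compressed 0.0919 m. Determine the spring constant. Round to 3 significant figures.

k = 91300 N/m

Energy stored in the spring equals the launch KE: ½kx² = ½mv²
k = mv²/x² = (4.11)(13.7)²/(0.0919)² = 91338 N/m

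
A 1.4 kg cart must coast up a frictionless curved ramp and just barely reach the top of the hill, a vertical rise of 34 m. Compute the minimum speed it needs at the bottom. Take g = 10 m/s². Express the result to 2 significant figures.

v = 26 m/s

At the top it is momentarily at rest, so all KE converts to PE: ½mv² = mgh
v = √(2gh) = √(2 × 10 × 34) = 26.08 m/s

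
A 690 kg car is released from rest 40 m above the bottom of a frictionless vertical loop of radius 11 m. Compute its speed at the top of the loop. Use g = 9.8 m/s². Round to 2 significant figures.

Energy conservation: mgh = ½mv_top² + mg(2r)
v_top² = 2g(h − 2r) = 2(9.8)(40 − 22.00) = 352.8
v_top = 18.78 m/s

v = 19 m/s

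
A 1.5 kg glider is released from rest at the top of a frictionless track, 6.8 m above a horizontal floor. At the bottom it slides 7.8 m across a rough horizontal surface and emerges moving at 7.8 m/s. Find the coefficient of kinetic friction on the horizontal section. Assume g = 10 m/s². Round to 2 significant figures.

μ_k = 0.48

Applying the work–energy principle:
mgh = ½mv² + μ_k m g d
mgh = 102.00 J; ½mv² = 45.630 J
W_f = 102.00 − 45.630 = 56.37 J
μ_k = W_f/(mg·d) = 56.37/(15.00 × 7.8) = 0.4818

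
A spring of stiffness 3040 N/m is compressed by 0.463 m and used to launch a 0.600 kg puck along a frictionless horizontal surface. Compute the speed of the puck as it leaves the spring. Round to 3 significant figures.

Spring PE converts entirely to kinetic energy: ½kx² = ½mv²
v = x√(k/m) = 0.463 × √(3040/0.600) = 32.96 m/s

v = 33.0 m/s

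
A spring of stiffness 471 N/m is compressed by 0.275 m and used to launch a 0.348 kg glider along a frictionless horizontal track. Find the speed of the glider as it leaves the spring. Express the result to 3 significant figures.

v = 10.1 m/s

Spring PE converts entirely to kinetic energy: ½kx² = ½mv²
v = x√(k/m) = 0.275 × √(471/0.348) = 10.12 m/s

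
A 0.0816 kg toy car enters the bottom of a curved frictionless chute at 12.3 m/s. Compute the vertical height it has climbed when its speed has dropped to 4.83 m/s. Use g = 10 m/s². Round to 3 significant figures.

h = 6.40 m

Conservation of energy: ½mv₁² = ½mv₂² + mgh
h = (v₁² − v₂²)/(2g) = (12.3² − 4.83²)/(2 × 10) = 6.398 m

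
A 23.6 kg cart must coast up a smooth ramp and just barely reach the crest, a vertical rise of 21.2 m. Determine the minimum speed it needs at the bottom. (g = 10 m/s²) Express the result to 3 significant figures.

At the top it is momentarily at rest, so all KE converts to PE: ½mv² = mgh
v = √(2gh) = √(2 × 10 × 21.2) = 20.59 m/s

v = 20.6 m/s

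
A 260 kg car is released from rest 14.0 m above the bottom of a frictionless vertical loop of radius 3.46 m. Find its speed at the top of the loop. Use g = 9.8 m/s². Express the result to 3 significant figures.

v = 11.8 m/s

Energy conservation: mgh = ½mv_top² + mg(2r)
v_top² = 2g(h − 2r) = 2(9.8)(14.0 − 6.920) = 138.8
v_top = 11.78 m/s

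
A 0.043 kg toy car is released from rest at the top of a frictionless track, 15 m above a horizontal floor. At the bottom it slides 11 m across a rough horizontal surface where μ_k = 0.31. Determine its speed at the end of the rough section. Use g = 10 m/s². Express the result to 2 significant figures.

v = 15 m/s

Applying the work–energy principle:
mgh = ½mv² + μ_k m g d
W_f = μ_k mg d = (0.31)(0.043)(10)(11) = 1.466 J
½mv² = mgh − W_f = 6.4500 − 1.466 = 4.9837 J
v = √(2 × 4.9837/0.043) = 15.22 m/s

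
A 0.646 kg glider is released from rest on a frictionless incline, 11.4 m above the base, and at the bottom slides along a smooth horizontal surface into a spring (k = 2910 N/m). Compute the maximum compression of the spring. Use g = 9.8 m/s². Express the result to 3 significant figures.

Gravitational PE at the top equals spring PE at max compression: mgh = ½kx²
x = √(2mgh/k) = √(2 × 0.646 × 9.8 × 11.4 / 2910) = 0.2227 m

x = 0.223 m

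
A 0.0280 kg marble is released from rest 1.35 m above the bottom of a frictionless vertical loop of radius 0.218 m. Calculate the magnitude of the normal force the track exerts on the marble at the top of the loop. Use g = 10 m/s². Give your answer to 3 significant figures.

N = 2.07 N

Energy from release to top (height 2r): mgh = ½mv_top² + mg(2r)
v_top² = 2g(h − 2r) = 2(10)(1.35 − 0.4360) = 18.280 m²/s²
At the top, both N and weight point toward the centre: N + mg = mv_top²/r
N = m(v_top²/r − g) = 0.0280(18.280/0.218 − 10) = 2.068 N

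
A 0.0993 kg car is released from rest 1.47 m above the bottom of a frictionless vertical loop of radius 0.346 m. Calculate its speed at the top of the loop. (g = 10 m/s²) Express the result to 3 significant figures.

Energy conservation: mgh = ½mv_top² + mg(2r)
v_top² = 2g(h − 2r) = 2(10)(1.47 − 0.6920) = 15.56
v_top = 3.945 m/s

v = 3.94 m/s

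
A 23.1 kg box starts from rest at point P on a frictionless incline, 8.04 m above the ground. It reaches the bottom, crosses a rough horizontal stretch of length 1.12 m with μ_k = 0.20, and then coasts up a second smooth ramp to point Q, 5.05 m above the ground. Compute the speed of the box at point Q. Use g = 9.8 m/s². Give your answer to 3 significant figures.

v = 7.36 m/s

Energy at P: mgh₁ = (23.1)(9.8)(8.04) = 1820.1 J
Friction loss: W_f = μ_k mg d = 50.71 J
At Q: ½mv² + mgh₂ = mgh₁ − W_f
½mv² = 1820.1 − 50.71 − 1143.2 = 626.17 J
v = √(2 × 626.17/23.1) = 7.363 m/s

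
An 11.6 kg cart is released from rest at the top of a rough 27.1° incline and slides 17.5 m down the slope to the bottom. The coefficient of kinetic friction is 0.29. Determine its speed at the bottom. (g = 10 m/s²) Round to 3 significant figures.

v = 8.31 m/s

Work–energy: mg(L sinθ) − μ_k(mg cosθ)L = ½mv²
mgh = mgL sinθ = (11.6)(10)(17.5)sin27.1° = 924.76 J
W_f = μ_k mg cosθ · L = (0.29)(11.6)(10)cos27.1°·17.5 = 524.1 J
½mv² = 924.76 − 524.1 = 400.69 J
v = √(2 × 400.69/11.6) = 8.312 m/s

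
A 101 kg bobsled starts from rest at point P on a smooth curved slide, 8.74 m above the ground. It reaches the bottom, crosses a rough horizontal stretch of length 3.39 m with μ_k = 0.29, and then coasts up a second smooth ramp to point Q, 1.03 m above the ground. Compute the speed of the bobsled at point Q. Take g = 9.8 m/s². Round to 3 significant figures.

Energy at P: mgh₁ = (101)(9.8)(8.74) = 8650.9 J
Friction loss: W_f = μ_k mg d = 973.1 J
At Q: ½mv² + mgh₂ = mgh₁ − W_f
½mv² = 8650.9 − 973.1 − 1019.5 = 6658.3 J
v = √(2 × 6658.3/101) = 11.48 m/s

v = 11.5 m/s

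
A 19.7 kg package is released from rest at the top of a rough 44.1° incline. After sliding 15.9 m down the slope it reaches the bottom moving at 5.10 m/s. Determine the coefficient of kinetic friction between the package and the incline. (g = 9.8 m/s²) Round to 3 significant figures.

μ_k = 0.853

The energy dissipated by friction is the PE lost minus the KE gained:
mgL sinθ = 2136.2 J; ½mv² = 256.20 J
W_f = 2136.2 − 256.20 = 1880 J
μ_k = W_f/(mg cosθ · L) = 1880/(138.6 × 15.9) = 0.8528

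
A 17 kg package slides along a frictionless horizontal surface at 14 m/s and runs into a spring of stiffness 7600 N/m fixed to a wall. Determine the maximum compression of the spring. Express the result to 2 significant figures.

x = 0.66 m

Conservation of energy between contact and max compression: ½mv² = ½kx²
x = v√(m/k) = 14 × √(17/7600) = 0.6621 m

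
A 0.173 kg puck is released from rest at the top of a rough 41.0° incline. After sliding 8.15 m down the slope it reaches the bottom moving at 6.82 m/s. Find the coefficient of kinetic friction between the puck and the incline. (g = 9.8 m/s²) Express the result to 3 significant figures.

mgh = ½mv² + μ_k (mg cosθ) L, with h = L sinθ
mgL sinθ = 9.0651 J; ½mv² = 4.0233 J
W_f = 9.0651 − 4.0233 = 5.042 J
μ_k = W_f/(mg cosθ · L) = 5.042/(1.280 × 8.15) = 0.4835

μ_k = 0.483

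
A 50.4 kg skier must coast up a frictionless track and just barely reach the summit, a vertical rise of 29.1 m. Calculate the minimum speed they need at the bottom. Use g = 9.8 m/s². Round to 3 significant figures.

At the top they are momentarily at rest, so all KE converts to PE: ½mv² = mgh
v = √(2gh) = √(2 × 9.8 × 29.1) = 23.88 m/s

v = 23.9 m/s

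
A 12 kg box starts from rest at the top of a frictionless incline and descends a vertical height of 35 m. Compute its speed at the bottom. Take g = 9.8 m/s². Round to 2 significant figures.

Energy conservation between the two points: mgh = ½mv²
v = √(2gh) = √(2 × 9.8 × 35) = √686.00 = 26.19 m/s

v = 26 m/s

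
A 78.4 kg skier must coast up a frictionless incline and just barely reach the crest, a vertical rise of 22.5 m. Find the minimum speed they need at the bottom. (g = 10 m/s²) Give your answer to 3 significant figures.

At the top they are momentarily at rest, so all KE converts to PE: ½mv² = mgh
v = √(2gh) = √(2 × 10 × 22.5) = 21.21 m/s

v = 21.2 m/s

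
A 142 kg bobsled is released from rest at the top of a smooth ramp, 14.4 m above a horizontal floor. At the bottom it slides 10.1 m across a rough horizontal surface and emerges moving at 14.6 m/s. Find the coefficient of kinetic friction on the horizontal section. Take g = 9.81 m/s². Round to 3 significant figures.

Energy at the top = energy at the end + work done against friction:
mgh = ½mv² + μ_k m g d
mgh = 20059 J; ½mv² = 15134 J
W_f = 20059 − 15134 = 4925 J
μ_k = W_f/(mg·d) = 4925/(1393 × 10.1) = 0.3501

μ_k = 0.350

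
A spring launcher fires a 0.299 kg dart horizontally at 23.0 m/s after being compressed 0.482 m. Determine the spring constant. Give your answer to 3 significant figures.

Energy stored in the spring equals the launch KE: ½kx² = ½mv²
k = mv²/x² = (0.299)(23.0)²/(0.482)² = 680.8 N/m

k = 681 N/m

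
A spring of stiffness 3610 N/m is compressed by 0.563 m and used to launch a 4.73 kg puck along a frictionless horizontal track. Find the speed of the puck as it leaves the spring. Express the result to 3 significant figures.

Spring PE converts entirely to kinetic energy: ½kx² = ½mv²
v = x√(k/m) = 0.563 × √(3610/4.73) = 15.55 m/s

v = 15.6 m/s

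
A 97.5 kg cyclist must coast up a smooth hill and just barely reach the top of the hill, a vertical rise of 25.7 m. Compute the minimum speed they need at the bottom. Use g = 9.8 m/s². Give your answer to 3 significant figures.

v = 22.4 m/s

At the top they are momentarily at rest, so all KE converts to PE: ½mv² = mgh
v = √(2gh) = √(2 × 9.8 × 25.7) = 22.44 m/s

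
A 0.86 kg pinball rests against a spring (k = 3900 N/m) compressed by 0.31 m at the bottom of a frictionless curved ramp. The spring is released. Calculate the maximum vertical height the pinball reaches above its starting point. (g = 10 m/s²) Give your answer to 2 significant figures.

h = 22 m

All spring PE becomes gravitational PE at the highest point: ½kx² = mgh
h = kx²/(2mg) = (3900)(0.31)²/(2 × 0.86 × 10) = 21.79 m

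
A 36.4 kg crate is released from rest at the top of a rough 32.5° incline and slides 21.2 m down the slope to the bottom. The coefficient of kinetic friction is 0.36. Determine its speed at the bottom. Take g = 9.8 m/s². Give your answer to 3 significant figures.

Energy: mgh = ½mv² + W_f, with h = L sinθ and W_f = μ_k (mg cosθ) L
mgh = mgL sinθ = (36.4)(9.8)(21.2)sin32.5° = 4063.3 J
W_f = μ_k mg cosθ · L = (0.36)(36.4)(9.8)cos32.5°·21.2 = 2296 J
½mv² = 4063.3 − 2296 = 1767.2 J
v = √(2 × 1767.2/36.4) = 9.854 m/s

v = 9.85 m/s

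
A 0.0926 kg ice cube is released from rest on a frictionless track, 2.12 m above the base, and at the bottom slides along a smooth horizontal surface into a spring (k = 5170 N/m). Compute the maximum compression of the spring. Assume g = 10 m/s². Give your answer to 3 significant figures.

Gravitational PE at the top equals spring PE at max compression: mgh = ½kx²
x = √(2mgh/k) = √(2 × 0.0926 × 10 × 2.12 / 5170) = 0.02756 m

x = 0.0276 m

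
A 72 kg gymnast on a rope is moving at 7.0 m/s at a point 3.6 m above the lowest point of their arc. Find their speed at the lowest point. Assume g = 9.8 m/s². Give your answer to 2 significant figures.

By conservation of mechanical energy, ½mv₀² + mgh = ½mv²
v² = v₀² + 2gh = (7.0)² + 2(9.8)(3.6) = 119.56
v = √119.56 = 10.93 m/s

v = 11 m/s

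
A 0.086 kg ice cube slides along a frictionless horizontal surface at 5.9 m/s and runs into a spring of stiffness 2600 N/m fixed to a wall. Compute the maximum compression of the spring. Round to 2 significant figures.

Conservation of energy between contact and max compression: ½mv² = ½kx²
x = v√(m/k) = 5.9 × √(0.086/2600) = 0.03393 m

x = 0.034 m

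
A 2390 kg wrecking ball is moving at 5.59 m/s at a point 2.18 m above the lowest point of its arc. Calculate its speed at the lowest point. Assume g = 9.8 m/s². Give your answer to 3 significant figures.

Energy conservation between the two points: ½mv₀² + mgh = ½mv²
The mass cancels from both sides.
v² = v₀² + 2gh = (5.59)² + 2(9.8)(2.18) = 73.976
v = √73.976 = 8.601 m/s

v = 8.60 m/s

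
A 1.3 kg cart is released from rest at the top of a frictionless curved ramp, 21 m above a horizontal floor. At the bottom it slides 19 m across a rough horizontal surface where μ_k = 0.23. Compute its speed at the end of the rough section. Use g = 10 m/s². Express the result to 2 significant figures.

Energy bookkeeping (friction removes W_f = μ_k N d):
mgh = ½mv² + μ_k m g d
W_f = μ_k mg d = (0.23)(1.3)(10)(19) = 56.81 J
½mv² = mgh − W_f = 273.00 − 56.81 = 216.19 J
v = √(2 × 216.19/1.3) = 18.24 m/s

v = 18 m/s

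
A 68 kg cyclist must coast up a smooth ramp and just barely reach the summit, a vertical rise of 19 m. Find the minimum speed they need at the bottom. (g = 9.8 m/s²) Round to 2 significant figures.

At the top they are momentarily at rest, so all KE converts to PE: ½mv² = mgh
v = √(2gh) = √(2 × 9.8 × 19) = 19.30 m/s

v = 19 m/s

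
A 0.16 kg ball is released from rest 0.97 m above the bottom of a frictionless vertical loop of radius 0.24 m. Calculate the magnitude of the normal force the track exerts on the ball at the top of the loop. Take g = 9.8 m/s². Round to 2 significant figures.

N = 4.8 N

Energy from release to top (height 2r): mgh = ½mv_top² + mg(2r)
v_top² = 2g(h − 2r) = 2(9.8)(0.97 − 0.4800) = 9.6040 m²/s²
At the top, both N and weight point toward the centre: N + mg = mv_top²/r
N = m(v_top²/r − g) = 0.16(9.6040/0.24 − 9.8) = 4.835 N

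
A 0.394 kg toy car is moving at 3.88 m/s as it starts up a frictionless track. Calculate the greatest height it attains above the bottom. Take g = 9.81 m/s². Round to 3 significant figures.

By energy conservation, ½mv² = mgh
h = v²/(2g) = 3.88²/(2 × 9.81) = 0.7673 m

h = 0.767 m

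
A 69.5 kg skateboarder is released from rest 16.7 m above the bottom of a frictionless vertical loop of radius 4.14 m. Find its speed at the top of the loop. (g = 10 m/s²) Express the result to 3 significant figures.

v = 13.0 m/s

Energy conservation: mgh = ½mv_top² + mg(2r)
v_top² = 2g(h − 2r) = 2(10)(16.7 − 8.280) = 168.4
v_top = 12.98 m/s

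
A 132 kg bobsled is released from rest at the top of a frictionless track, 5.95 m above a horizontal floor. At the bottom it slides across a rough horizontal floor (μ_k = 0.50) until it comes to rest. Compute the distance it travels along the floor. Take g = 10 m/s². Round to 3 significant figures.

Energy bookkeeping (friction removes W_f = μ_k N d):
At rest all PE has been dissipated by friction: mgh = μ_k m g d
d = h/μ_k = 5.95/0.50 = 11.90 m

d = 11.9 m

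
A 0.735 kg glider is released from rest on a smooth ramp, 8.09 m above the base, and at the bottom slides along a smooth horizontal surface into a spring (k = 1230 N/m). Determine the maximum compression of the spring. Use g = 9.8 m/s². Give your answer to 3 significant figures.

Energy conservation (no friction) from release to max compression: mgh = ½kx²
x = √(2mgh/k) = √(2 × 0.735 × 9.8 × 8.09 / 1230) = 0.3078 m

x = 0.308 m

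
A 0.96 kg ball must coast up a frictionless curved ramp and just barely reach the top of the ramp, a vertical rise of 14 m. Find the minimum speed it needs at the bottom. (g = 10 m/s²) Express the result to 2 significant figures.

At the top it is momentarily at rest, so all KE converts to PE: ½mv² = mgh
v = √(2gh) = √(2 × 10 × 14) = 16.73 m/s

v = 17 m/s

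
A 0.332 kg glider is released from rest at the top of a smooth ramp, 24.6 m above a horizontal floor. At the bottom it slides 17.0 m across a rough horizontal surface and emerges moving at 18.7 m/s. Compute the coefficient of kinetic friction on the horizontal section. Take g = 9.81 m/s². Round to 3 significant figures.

μ_k = 0.399

Applying the work–energy principle:
mgh = ½mv² + μ_k m g d
mgh = 80.120 J; ½mv² = 58.049 J
W_f = 80.120 − 58.049 = 22.07 J
μ_k = W_f/(mg·d) = 22.07/(3.257 × 17.0) = 0.3986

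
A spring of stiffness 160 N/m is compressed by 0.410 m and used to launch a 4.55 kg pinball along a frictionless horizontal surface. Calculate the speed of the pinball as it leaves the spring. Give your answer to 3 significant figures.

Spring PE converts entirely to kinetic energy: ½kx² = ½mv²
v = x√(k/m) = 0.410 × √(160/4.55) = 2.431 m/s

v = 2.43 m/s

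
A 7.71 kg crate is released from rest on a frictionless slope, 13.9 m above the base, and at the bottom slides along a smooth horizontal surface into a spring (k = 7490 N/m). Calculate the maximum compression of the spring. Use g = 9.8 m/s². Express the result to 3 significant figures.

x = 0.530 m

Gravitational PE at the top equals spring PE at max compression: mgh = ½kx²
x = √(2mgh/k) = √(2 × 7.71 × 9.8 × 13.9 / 7490) = 0.5296 m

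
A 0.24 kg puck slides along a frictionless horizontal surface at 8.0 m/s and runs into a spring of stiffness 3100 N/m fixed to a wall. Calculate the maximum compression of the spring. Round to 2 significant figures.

Conservation of energy between contact and max compression: ½mv² = ½kx²
x = v√(m/k) = 8.0 × √(0.24/3100) = 0.07039 m

x = 0.070 m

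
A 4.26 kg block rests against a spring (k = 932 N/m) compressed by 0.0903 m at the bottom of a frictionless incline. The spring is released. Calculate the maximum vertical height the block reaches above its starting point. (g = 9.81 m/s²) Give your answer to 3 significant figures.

h = 0.0909 m

Energy conservation from release to the highest point: ½kx² = mgh
h = kx²/(2mg) = (932)(0.0903)²/(2 × 4.26 × 9.81) = 0.09092 m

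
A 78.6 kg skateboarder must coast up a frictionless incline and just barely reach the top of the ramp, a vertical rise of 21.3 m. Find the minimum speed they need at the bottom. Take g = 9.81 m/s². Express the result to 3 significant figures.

v = 20.4 m/s

At the top they are momentarily at rest, so all KE converts to PE: ½mv² = mgh
v = √(2gh) = √(2 × 9.81 × 21.3) = 20.44 m/s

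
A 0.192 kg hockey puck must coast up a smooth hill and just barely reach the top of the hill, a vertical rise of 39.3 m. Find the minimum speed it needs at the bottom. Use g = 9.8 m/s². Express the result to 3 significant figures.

v = 27.8 m/s

At the top it is momentarily at rest, so all KE converts to PE: ½mv² = mgh
v = √(2gh) = √(2 × 9.8 × 39.3) = 27.75 m/s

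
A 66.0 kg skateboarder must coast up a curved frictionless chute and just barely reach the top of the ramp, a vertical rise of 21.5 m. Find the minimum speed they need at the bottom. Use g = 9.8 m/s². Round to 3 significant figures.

v = 20.5 m/s

At the top they are momentarily at rest, so all KE converts to PE: ½mv² = mgh
v = √(2gh) = √(2 × 9.8 × 21.5) = 20.53 m/s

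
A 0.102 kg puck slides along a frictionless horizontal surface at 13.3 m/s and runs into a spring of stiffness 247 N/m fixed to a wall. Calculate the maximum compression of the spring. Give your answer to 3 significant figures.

All KE is stored as spring PE at maximum compression: ½mv² = ½kx²
x = v√(m/k) = 13.3 × √(0.102/247) = 0.2703 m

x = 0.270 m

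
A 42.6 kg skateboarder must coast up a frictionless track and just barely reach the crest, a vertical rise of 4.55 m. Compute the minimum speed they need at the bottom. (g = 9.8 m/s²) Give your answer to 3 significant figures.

v = 9.44 m/s

At the top they are momentarily at rest, so all KE converts to PE: ½mv² = mgh
v = √(2gh) = √(2 × 9.8 × 4.55) = 9.444 m/s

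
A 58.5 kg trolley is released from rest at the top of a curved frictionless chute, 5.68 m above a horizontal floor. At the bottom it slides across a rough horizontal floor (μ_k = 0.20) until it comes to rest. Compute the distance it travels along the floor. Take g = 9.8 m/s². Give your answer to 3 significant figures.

d = 28.4 m

Energy bookkeeping (friction removes W_f = μ_k N d):
At rest all PE has been dissipated by friction: mgh = μ_k m g d
d = h/μ_k = 5.68/0.20 = 28.40 m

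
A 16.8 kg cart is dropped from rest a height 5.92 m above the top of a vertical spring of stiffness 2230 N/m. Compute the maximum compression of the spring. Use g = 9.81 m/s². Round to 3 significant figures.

x = 1.01 m

Take the reference level at the top of the uncompressed spring. At max compression the cart has fallen H + x and is momentarily at rest:
mg(H + x) = ½kx²
½(2230)x² − (16.8)(9.81)x − (16.8)(9.81)(5.92) = 0
1115x² − 164.8x − 975.7 = 0
x = [164.8 + √(27162 + 4.3515e+06)]/(2 × 1115) = 1.012 m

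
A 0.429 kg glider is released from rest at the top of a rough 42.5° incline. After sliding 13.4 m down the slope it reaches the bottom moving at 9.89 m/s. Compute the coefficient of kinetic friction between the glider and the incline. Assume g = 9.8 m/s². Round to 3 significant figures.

Energy balance down the incline: mg L sinθ − ½mv² = μ_k (mg cosθ) L
mgL sinθ = 38.060 J; ½mv² = 20.981 J
W_f = 38.060 − 20.981 = 17.08 J
μ_k = W_f/(mg cosθ · L) = 17.08/(3.100 × 13.4) = 0.4112

μ_k = 0.411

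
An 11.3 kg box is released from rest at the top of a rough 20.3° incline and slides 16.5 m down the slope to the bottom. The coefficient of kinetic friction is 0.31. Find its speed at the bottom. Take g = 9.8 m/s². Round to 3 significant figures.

v = 4.26 m/s

Work–energy: mg(L sinθ) − μ_k(mg cosθ)L = ½mv²
mgh = mgL sinθ = (11.3)(9.8)(16.5)sin20.3° = 633.92 J
W_f = μ_k mg cosθ · L = (0.31)(11.3)(9.8)cos20.3°·16.5 = 531.3 J
½mv² = 633.92 − 531.3 = 102.67 J
v = √(2 × 102.67/11.3) = 4.263 m/s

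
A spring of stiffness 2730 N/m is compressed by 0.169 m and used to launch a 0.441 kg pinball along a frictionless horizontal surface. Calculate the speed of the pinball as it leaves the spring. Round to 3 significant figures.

The pinball leaves the spring when the spring is at natural length, so ½kx² = ½mv²
v = x√(k/m) = 0.169 × √(2730/0.441) = 13.30 m/s

v = 13.3 m/s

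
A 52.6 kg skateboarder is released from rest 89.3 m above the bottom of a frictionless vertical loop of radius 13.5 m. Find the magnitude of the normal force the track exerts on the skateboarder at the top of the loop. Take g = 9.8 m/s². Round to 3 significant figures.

Energy from release to top (height 2r): mgh = ½mv_top² + mg(2r)
v_top² = 2g(h − 2r) = 2(9.8)(89.3 − 27.00) = 1221.1 m²/s²
At the top, both N and weight point toward the centre: N + mg = mv_top²/r
N = m(v_top²/r − g) = 52.6(1221.1/13.5 − 9.8) = 4242 N

N = 4240 N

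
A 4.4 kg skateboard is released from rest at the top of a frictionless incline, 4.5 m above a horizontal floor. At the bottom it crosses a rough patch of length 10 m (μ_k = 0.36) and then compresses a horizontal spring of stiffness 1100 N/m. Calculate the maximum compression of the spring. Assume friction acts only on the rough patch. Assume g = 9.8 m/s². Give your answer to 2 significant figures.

Initial energy: E₁ = mgh = (4.4)(9.8)(4.5) = 194.04 J
Friction removes W_f = μ_k mg d = (0.36)(4.4)(9.8)(10) = 155.2 J
Energy reaching the spring: E = 194.04 − 155.2 = 38.808 J
At max compression ½kx² = E ⇒ x = √(2E/k) = √(2 × 38.808/1100) = 0.2656 m

x = 0.27 m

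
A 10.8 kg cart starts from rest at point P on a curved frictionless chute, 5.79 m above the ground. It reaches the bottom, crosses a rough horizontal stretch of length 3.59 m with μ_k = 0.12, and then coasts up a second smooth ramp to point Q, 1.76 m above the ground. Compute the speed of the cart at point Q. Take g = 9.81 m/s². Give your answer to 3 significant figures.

Energy at P: mgh₁ = (10.8)(9.81)(5.79) = 613.44 J
Friction loss: W_f = μ_k mg d = 45.64 J
At Q: ½mv² + mgh₂ = mgh₁ − W_f
½mv² = 613.44 − 45.64 − 186.47 = 381.33 J
v = √(2 × 381.33/10.8) = 8.403 m/s

v = 8.40 m/s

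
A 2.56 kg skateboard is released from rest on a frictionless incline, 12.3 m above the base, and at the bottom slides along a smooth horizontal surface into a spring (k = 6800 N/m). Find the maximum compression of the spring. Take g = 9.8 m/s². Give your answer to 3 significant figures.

At max compression the skateboard is momentarily at rest: mgh = ½kx²
x = √(2mgh/k) = √(2 × 2.56 × 9.8 × 12.3 / 6800) = 0.3013 m

x = 0.301 m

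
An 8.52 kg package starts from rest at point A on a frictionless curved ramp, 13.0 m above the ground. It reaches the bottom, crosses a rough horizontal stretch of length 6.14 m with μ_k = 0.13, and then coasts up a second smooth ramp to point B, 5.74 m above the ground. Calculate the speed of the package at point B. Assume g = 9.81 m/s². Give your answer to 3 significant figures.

v = 11.3 m/s

Energy at A: mgh₁ = (8.52)(9.81)(13.0) = 1086.6 J
Friction loss: W_f = μ_k mg d = 66.71 J
At B: ½mv² + mgh₂ = mgh₁ − W_f
½mv² = 1086.6 − 66.71 − 479.76 = 540.08 J
v = √(2 × 540.08/8.52) = 11.26 m/s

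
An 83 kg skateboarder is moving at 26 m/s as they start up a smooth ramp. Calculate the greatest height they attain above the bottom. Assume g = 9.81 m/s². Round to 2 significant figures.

h = 34 m

By energy conservation, ½mv² = mgh
h = v²/(2g) = 26²/(2 × 9.81) = 34.45 m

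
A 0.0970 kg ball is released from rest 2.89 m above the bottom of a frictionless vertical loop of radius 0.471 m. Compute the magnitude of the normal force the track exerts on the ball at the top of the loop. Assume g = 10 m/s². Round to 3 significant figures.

Energy from release to top (height 2r): mgh = ½mv_top² + mg(2r)
v_top² = 2g(h − 2r) = 2(10)(2.89 − 0.9420) = 38.960 m²/s²
At the top, both N and weight point toward the centre: N + mg = mv_top²/r
N = m(v_top²/r − g) = 0.0970(38.960/0.471 − 10) = 7.054 N

N = 7.05 N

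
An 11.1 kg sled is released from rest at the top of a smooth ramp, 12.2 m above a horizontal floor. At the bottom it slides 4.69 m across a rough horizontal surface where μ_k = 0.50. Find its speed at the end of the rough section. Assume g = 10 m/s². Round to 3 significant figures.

Energy bookkeeping (friction removes W_f = μ_k N d):
mgh = ½mv² + μ_k m g d
W_f = μ_k mg d = (0.50)(11.1)(10)(4.69) = 260.3 J
½mv² = mgh − W_f = 1354.2 − 260.3 = 1093.9 J
v = √(2 × 1093.9/11.1) = 14.04 m/s

v = 14.0 m/s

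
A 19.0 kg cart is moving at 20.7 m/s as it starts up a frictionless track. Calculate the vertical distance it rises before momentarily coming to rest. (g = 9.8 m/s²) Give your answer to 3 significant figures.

h = 21.9 m

Setting KE at the bottom equal to PE gained: ½mv² = mgh
h = v²/(2g) = 20.7²/(2 × 9.8) = 21.86 m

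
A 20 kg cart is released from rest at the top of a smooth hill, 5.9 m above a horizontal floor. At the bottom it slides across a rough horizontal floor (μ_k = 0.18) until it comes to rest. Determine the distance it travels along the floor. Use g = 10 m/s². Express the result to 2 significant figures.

d = 33 m

Energy at the top = energy at the end + work done against friction:
At rest all PE has been dissipated by friction: mgh = μ_k m g d
d = h/μ_k = 5.9/0.18 = 32.78 m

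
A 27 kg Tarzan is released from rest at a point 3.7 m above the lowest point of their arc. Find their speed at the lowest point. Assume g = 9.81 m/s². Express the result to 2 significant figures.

v = 8.5 m/s

By conservation of mechanical energy, mgh = ½mv²
v = √(2gh) = √(2 × 9.81 × 3.7) = √72.594 = 8.520 m/s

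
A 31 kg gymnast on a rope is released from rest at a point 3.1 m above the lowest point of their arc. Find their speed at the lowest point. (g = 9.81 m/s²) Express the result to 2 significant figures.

Equating total energy at the two states: mgh = ½mv²
The mass cancels from both sides.
v = √(2gh) = √(2 × 9.81 × 3.1) = √60.822 = 7.799 m/s

v = 7.8 m/s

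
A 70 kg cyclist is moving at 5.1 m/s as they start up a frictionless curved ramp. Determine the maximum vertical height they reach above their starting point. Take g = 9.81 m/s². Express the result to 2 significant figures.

h = 1.3 m

Setting KE at the bottom equal to PE gained: ½mv² = mgh
h = v²/(2g) = 5.1²/(2 × 9.81) = 1.326 m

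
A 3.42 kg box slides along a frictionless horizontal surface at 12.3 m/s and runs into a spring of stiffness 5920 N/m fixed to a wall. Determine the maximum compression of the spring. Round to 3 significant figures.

All KE is stored as spring PE at maximum compression: ½mv² = ½kx²
x = v√(m/k) = 12.3 × √(3.42/5920) = 0.2956 m

x = 0.296 m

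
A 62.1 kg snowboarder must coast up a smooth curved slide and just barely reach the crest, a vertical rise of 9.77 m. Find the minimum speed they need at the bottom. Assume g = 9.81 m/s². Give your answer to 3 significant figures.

At the top they are momentarily at rest, so all KE converts to PE: ½mv² = mgh
v = √(2gh) = √(2 × 9.81 × 9.77) = 13.85 m/s

v = 13.8 m/s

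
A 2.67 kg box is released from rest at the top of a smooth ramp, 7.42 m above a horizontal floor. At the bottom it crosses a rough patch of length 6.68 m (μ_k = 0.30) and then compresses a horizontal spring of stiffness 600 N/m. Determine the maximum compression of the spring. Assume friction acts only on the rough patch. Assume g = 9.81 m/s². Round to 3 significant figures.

x = 0.688 m

Initial energy: E₁ = mgh = (2.67)(9.81)(7.42) = 194.35 J
Friction removes W_f = μ_k mg d = (0.30)(2.67)(9.81)(6.68) = 52.49 J
Energy reaching the spring: E = 194.35 − 52.49 = 141.86 J
At max compression ½kx² = E ⇒ x = √(2E/k) = √(2 × 141.86/600) = 0.6877 m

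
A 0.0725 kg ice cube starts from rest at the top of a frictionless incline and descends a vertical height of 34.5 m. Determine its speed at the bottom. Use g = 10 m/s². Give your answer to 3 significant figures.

v = 26.3 m/s

Equating total energy at the two states: mgh = ½mv²
The mass cancels from both sides.
v = √(2gh) = √(2 × 10 × 34.5) = √690.00 = 26.27 m/s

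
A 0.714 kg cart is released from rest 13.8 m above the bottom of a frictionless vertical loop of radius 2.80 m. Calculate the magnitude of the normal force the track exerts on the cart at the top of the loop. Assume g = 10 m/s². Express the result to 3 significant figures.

Energy from release to top (height 2r): mgh = ½mv_top² + mg(2r)
v_top² = 2g(h − 2r) = 2(10)(13.8 − 5.600) = 164.00 m²/s²
At the top, both N and weight point toward the centre: N + mg = mv_top²/r
N = m(v_top²/r − g) = 0.714(164.00/2.80 − 10) = 34.68 N

N = 34.7 N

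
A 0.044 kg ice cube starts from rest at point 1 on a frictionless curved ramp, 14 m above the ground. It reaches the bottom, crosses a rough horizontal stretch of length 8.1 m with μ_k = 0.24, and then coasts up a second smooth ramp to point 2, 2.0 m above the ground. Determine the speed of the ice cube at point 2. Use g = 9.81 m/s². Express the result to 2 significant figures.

Energy at 1: mgh₁ = (0.044)(9.81)(14) = 6.0430 J
Friction loss: W_f = μ_k mg d = 0.8391 J
At 2: ½mv² + mgh₂ = mgh₁ − W_f
½mv² = 6.0430 − 0.8391 − 0.86328 = 4.3406 J
v = √(2 × 4.3406/0.044) = 14.05 m/s

v = 14 m/s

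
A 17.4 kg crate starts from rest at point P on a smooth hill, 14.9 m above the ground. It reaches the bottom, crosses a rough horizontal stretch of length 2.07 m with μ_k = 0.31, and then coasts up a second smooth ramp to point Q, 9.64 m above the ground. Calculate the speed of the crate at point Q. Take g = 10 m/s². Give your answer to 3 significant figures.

v = 9.61 m/s

Energy at P: mgh₁ = (17.4)(10)(14.9) = 2592.6 J
Friction loss: W_f = μ_k mg d = 111.7 J
At Q: ½mv² + mgh₂ = mgh₁ − W_f
½mv² = 2592.6 − 111.7 − 1677.4 = 803.58 J
v = √(2 × 803.58/17.4) = 9.611 m/s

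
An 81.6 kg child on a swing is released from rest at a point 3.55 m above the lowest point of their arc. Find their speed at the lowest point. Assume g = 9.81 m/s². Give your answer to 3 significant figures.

v = 8.35 m/s

Mechanical energy is conserved (no friction): mgh = ½mv²
v = √(2gh) = √(2 × 9.81 × 3.55) = √69.651 = 8.346 m/s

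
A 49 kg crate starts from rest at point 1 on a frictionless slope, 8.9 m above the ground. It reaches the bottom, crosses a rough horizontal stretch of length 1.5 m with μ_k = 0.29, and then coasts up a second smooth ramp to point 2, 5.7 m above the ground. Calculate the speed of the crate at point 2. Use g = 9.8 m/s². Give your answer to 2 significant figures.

Energy at 1: mgh₁ = (49)(9.8)(8.9) = 4273.8 J
Friction loss: W_f = μ_k mg d = 208.9 J
At 2: ½mv² + mgh₂ = mgh₁ − W_f
½mv² = 4273.8 − 208.9 − 2737.1 = 1327.8 J
v = √(2 × 1327.8/49) = 7.362 m/s

v = 7.4 m/s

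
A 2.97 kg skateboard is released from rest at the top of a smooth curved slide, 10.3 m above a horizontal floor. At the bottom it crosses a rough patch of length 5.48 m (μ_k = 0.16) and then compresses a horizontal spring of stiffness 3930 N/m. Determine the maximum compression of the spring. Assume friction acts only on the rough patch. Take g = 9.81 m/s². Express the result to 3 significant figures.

Initial energy: E₁ = mgh = (2.97)(9.81)(10.3) = 300.10 J
Friction removes W_f = μ_k mg d = (0.16)(2.97)(9.81)(5.48) = 25.55 J
Energy reaching the spring: E = 300.10 − 25.55 = 274.55 J
At max compression ½kx² = E ⇒ x = √(2E/k) = √(2 × 274.55/3930) = 0.3738 m

x = 0.374 m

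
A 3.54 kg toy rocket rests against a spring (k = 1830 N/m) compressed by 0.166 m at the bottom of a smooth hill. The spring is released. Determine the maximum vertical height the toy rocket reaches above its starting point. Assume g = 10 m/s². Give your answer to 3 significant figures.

All spring PE becomes gravitational PE at the highest point: ½kx² = mgh
h = kx²/(2mg) = (1830)(0.166)²/(2 × 3.54 × 10) = 0.7123 m

h = 0.712 m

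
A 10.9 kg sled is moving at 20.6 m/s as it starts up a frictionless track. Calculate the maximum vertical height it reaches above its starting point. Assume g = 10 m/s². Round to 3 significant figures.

Setting KE at the bottom equal to PE gained: ½mv² = mgh
h = v²/(2g) = 20.6²/(2 × 10) = 21.22 m

h = 21.2 m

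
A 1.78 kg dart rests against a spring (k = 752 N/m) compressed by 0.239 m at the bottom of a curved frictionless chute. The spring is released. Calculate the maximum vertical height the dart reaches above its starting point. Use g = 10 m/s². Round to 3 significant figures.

h = 1.21 m

All spring PE becomes gravitational PE at the highest point: ½kx² = mgh
h = kx²/(2mg) = (752)(0.239)²/(2 × 1.78 × 10) = 1.207 m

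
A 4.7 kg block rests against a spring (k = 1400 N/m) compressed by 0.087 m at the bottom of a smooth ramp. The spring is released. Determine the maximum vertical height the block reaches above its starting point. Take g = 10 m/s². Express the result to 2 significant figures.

At maximum height the block is at rest, so ½kx² = mgh
h = kx²/(2mg) = (1400)(0.087)²/(2 × 4.7 × 10) = 0.1127 m

h = 0.11 m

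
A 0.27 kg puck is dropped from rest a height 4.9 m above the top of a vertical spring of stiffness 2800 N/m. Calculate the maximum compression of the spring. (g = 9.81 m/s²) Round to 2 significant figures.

Measuring PE from the top of the relaxed spring, at max compression the puck has dropped H + x with zero KE, so:
mg(H + x) = ½kx²
½(2800)x² − (0.27)(9.81)x − (0.27)(9.81)(4.9) = 0
1400x² − 2.649x − 12.98 = 0
x = [2.649 + √(7.016 + 72680)]/(2 × 1400) = 0.09723 m

x = 0.097 m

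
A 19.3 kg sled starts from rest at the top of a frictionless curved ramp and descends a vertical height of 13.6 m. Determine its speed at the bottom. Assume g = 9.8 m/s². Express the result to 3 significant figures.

v = 16.3 m/s

By conservation of mechanical energy, mgh = ½mv²
v = √(2gh) = √(2 × 9.8 × 13.6) = √266.56 = 16.33 m/s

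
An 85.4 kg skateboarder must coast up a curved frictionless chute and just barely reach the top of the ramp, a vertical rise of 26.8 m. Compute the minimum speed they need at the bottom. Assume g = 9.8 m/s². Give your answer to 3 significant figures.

v = 22.9 m/s

At the top they are momentarily at rest, so all KE converts to PE: ½mv² = mgh
v = √(2gh) = √(2 × 9.8 × 26.8) = 22.92 m/s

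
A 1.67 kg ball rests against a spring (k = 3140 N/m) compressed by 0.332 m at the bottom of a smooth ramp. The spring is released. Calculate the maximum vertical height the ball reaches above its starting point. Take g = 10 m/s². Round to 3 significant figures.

h = 10.4 m

Energy conservation from release to the highest point: ½kx² = mgh
h = kx²/(2mg) = (3140)(0.332)²/(2 × 1.67 × 10) = 10.36 m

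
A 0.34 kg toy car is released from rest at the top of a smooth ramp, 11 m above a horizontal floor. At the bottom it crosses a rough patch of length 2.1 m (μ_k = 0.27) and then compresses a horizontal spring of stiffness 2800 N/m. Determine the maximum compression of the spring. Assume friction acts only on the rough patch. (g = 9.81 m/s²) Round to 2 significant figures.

Initial energy: E₁ = mgh = (0.34)(9.81)(11) = 36.689 J
Friction removes W_f = μ_k mg d = (0.27)(0.34)(9.81)(2.1) = 1.891 J
Energy reaching the spring: E = 36.689 − 1.891 = 34.798 J
At max compression ½kx² = E ⇒ x = √(2E/k) = √(2 × 34.798/2800) = 0.1577 m

x = 0.16 m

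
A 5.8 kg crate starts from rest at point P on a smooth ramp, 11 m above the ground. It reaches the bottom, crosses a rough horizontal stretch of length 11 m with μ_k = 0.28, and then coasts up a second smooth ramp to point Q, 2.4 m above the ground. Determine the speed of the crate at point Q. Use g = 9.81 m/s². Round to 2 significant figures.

Energy at P: mgh₁ = (5.8)(9.81)(11) = 625.88 J
Friction loss: W_f = μ_k mg d = 175.2 J
At Q: ½mv² + mgh₂ = mgh₁ − W_f
½mv² = 625.88 − 175.2 − 136.56 = 314.08 J
v = √(2 × 314.08/5.8) = 10.41 m/s

v = 10 m/s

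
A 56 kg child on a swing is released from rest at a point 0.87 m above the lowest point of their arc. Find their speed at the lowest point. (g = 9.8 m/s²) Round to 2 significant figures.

By conservation of mechanical energy, mgh = ½mv²
The mass cancels from both sides.
v = √(2gh) = √(2 × 9.8 × 0.87) = √17.052 = 4.129 m/s

v = 4.1 m/s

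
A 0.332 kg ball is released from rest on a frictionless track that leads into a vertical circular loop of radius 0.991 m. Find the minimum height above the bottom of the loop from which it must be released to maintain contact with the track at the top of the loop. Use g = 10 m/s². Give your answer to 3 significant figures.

At the top, for minimum speed gravity alone supplies the centripetal force: mg = mv_top²/r ⇒ v_top² = gr = 9.910 m²/s²
Energy conservation from release height h to the top (height 2r): mgh = ½mv_top² + mg(2r)
h = v_top²/(2g) + 2r = r/2 + 2r = 5r/2 = 2.478 m

h = 2.48 m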